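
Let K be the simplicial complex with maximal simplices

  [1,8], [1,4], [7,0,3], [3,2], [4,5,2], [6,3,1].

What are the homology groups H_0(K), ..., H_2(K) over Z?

H_0 = Z,  H_1 = Z,  H_2 = 0.

Take the total order 0 < 1 < 2 < 3 < 4 < 5 < 6 < 7 < 8 on the vertex set. Then K (dimension 2) consists of the simplices:

  0-simplices (9): [0], [1], [2], [3], [4], [5], [6], [7], [8]
  1-simplices (12): [0,3], [0,7], [1,3], [1,4], [1,6], [1,8], [2,3], [2,4], [2,5], [3,6], [3,7], [4,5]
  2-simplices (3): [0,3,7], [1,3,6], [2,4,5]

so the chain groups are C_0 ≅ Z^9, C_1 ≅ Z^12, C_2 ≅ Z^3.

∂_1: C_1 → C_0 sends each edge [p,q] (with p < q) to q − p.
The resulting 9×12 matrix has rank 8, and its Smith normal form has invariant factors (1,1,1,1,1,1,1,1).

Boundary ∂_2: C_2 → C_1 acts by ∂[p,q,r] = [q,r] − [p,r] + [p,q]. For instance
  ∂[2,4,5] = [4,5] − [2,5] + [2,4],
  ∂[0,3,7] = [3,7] − [0,7] + [0,3].
This gives a 12×3 integer matrix of rank 3; reducing to Smith normal form yields diagonal entries (1,1,1).

From H_k ≅ ker(∂_k) / im(∂_{k+1}) we obtain:

  H_0: rank C_0 − rank ∂_1 = 9 − 8 = 1, and the invariant factors of ∂_1 are all 1, so H_0 = Z.
  H_1: rank ker ∂_1 − rank ∂_2 = (12 − 8) − 3 = 1, and the invariant factors of ∂_2 are all 1, so H_1 = Z.
  H_2: rank ker ∂_2 − rank ∂_3 = (3 − 3) − 0 = 0, and there is no ∂_3, so H_2 = 0.

As a check, the Euler characteristic is 9 − 12 + 3 = 0, which agrees with 1 − 1 + 0 = 0.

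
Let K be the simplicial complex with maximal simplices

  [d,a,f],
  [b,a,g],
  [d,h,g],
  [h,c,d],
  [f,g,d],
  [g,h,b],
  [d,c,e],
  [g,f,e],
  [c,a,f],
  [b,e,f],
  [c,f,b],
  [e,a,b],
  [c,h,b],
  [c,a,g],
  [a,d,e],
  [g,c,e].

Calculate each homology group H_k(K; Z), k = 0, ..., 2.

H_0 = Z,  H_1 = Z^2,  H_2 = Z.

Order the vertices as a < b < c < d < e < f < g < h. Listing each simplex with vertices in this order, K has dimension 2 with simplices:

  0-simplices (8): a, b, c, d, e, f, g, h
  1-simplices (24): ab, ac, ad, ae, af, ag, bc, be, bf, bg, bh, cd, ce, cf, cg, ch, de, df, dg, dh, ef, eg, fg, gh
  2-simplices (16): abe, abg, acf, acg, ade, adf, bcf, bch, bef, bgh, cde, cdh, ceg, dfg, dgh, efg

so the chain groups are C_0 ≅ Z^8, C_1 ≅ Z^24, C_2 ≅ Z^16.

∂_1: C_1 → C_0 is given by ∂[p,q] = [q] − [p]. For instance
  ∂ae = e − a.
The 8×24 boundary matrix has rank 7 and Smith normal form diag(1,1,1,1,1,1,1).

∂_2: C_2 → C_1 acts by ∂[p,q,r] = [q,r] − [p,r] + [p,q]. For instance
  ∂ceg = eg − cg + ce,
  ∂adf = df − af + ad.
This gives a 24×16 integer matrix of rank 15; reducing to Smith normal form yields diagonal entries (1,1,1,1,1,1,1,1,1,1,1,1,1,1,1).

From H_k ≅ ker(∂_k) / im(∂_{k+1}) we obtain:

  H_0: rank C_0 − rank ∂_1 = 8 − 7 = 1, and the invariant factors of ∂_1 are all 1, so H_0 = Z.
  H_1: rank ker ∂_1 − rank ∂_2 = (24 − 7) − 15 = 2, and the invariant factors of ∂_2 are all 1, so H_1 = Z^2.
  H_2: rank ker ∂_2 − rank ∂_3 = (16 − 15) − 0 = 1, and there is no ∂_3, so H_2 = Z.

As a check, the Euler characteristic is 8 − 24 + 16 = 0, which agrees with 1 − 2 + 1 = 0.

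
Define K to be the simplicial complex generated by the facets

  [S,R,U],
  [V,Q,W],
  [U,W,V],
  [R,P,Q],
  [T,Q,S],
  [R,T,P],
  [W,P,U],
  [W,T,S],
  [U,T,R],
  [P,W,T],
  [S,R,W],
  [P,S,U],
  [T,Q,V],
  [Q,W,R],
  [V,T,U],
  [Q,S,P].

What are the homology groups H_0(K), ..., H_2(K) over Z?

K has 8 vertices, 24 edges, 16 triangles.
rank ∂_0 = 0, rank ∂_1 = 7 ⇒ b_0 = 8 − 0 − 7 = 1; all invariant factors of ∂_1 are 1 so no torsion. So H_0 = Z.
rank ∂_1 = 7, rank ∂_2 = 15 ⇒ b_1 = 24 − 7 − 15 = 2; all invariant factors of ∂_2 are 1 so no torsion. So H_1 = Z^2.
rank ∂_2 = 15, rank ∂_3 = 0 ⇒ b_2 = 16 − 15 − 0 = 1. So H_2 = Z.

H_0 ≅ Z,  H_1 ≅ Z^2,  H_2 ≅ Z.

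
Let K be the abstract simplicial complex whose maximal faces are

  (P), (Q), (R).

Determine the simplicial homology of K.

H_0 ≅ Z^3.

Fix the vertex order P < Q < R and write every simplex with vertices in increasing order. Then dim K = 0 and the simplices of K are:

  0-simplices (3): P, Q, R

Hence C_0 ≅ Z^3.

Reading off H_k = ker ∂_k / im ∂_{k+1}:

  H_0: rank C_0 − rank ∂_1 = 3 − 0 = 3, and there is no ∂_1, so H_0 ≅ Z^3.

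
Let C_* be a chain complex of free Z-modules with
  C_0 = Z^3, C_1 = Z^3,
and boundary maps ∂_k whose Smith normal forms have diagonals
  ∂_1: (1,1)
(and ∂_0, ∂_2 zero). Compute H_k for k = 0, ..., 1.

H_0: b_0 = 3 − 0 − 2 = 1; torsion from ∂_1 factors > 1: none. So H_0 ≅ Z.
H_1: b_1 = 3 − 2 − 0 = 1; torsion from ∂_2 factors > 1: none. So H_1 ≅ Z.

H_0 ≅ Z,  H_1 ≅ Z.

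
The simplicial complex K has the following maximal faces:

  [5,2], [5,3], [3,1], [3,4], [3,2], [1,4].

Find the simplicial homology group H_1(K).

Fix the vertex order 1 < 2 < 3 < 4 < 5 and write every simplex with vertices in increasing order. Then dim K = 1 and the simplices of K are:

  0-simplices (5): [1], [2], [3], [4], [5]
  1-simplices (6): [1,3], [1,4], [2,3], [2,5], [3,4], [3,5]

Hence C_0 ≅ Z^5, C_1 ≅ Z^6.

The boundary map ∂_1: C_1 → C_0 sends each edge [p,q] (with p < q) to q − p.
This gives a 5×6 integer matrix of rank 4; reducing to Smith normal form yields diagonal entries (1,1,1,1).

Reading off H_k = ker ∂_k / im ∂_{k+1}:

  H_1: rank ker ∂_1 − rank ∂_2 = (6 − 4) − 0 = 2, and there is no ∂_2, so H_1 ≅ Z^2.

(K is a triangulation of a wedge of 2 circles.)

H_1 ≅ Z^2.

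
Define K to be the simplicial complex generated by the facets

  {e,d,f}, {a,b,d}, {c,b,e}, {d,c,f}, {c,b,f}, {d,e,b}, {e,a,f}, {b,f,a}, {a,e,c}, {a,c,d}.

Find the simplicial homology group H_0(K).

We work with the vertex ordering a < b < c < d < e < f. The simplices of K, each written with vertices in increasing order, are:

  0-simplices (6): a, b, c, d, e, f
  1-simplices (15): ab, ac, ad, ae, af, bc, bd, be, bf, cd, ce, cf, de, df, ef
  2-simplices (10): abd, abf, acd, ace, aef, bce, bcf, bde, cdf, def

Hence C_0 ≅ Z^6, C_1 ≅ Z^15, C_2 ≅ Z^10.

The boundary map ∂_1: C_1 → C_0 is given by ∂[p,q] = [q] − [p].
The resulting 6×15 matrix has rank 5, and its Smith normal form has invariant factors (1,1,1,1,1).

The boundary map ∂_2: C_2 → C_1 maps a triangle to the signed sum of its edges. For instance
  ∂bde = de − be + bd,
  ∂cdf = df − cf + cd.
As a 15×10 matrix over Z this has rank 10, with invariant factors (1,1,1,1,1,1,1,1,1,2).

Reading off H_k = ker ∂_k / im ∂_{k+1}:

  H_0: rank C_0 − rank ∂_1 = 6 − 5 = 1, and the invariant factors of ∂_1 are all 1, so H_0 = Z.

H_0 ≅ Z.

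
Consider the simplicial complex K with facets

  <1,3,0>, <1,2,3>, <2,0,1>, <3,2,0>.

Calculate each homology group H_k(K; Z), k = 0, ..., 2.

H_0 = Z,  H_1 = 0,  H_2 = Z.

K has 4 vertices, 6 edges, 4 triangles.
rank ∂_0 = 0, rank ∂_1 = 3 ⇒ b_0 = 4 − 0 − 3 = 1; all invariant factors of ∂_1 are 1 so no torsion. So H_0 ≅ Z.
rank ∂_1 = 3, rank ∂_2 = 3 ⇒ b_1 = 6 − 3 − 3 = 0; all invariant factors of ∂_2 are 1 so no torsion. So H_1 ≅ 0.
rank ∂_2 = 3, rank ∂_3 = 0 ⇒ b_2 = 4 − 3 − 0 = 1. So H_2 ≅ Z.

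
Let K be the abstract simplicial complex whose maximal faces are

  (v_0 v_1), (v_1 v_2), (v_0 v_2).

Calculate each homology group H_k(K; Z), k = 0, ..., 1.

We work with the vertex ordering v_0 < v_1 < v_2. The simplices of K, each written with vertices in increasing order, are:

  0-simplices (3): [v_0], [v_1], [v_2]
  1-simplices (3): [v_0,v_1], [v_0,v_2], [v_1,v_2]

giving chain groups C_0 ≅ Z^3, C_1 ≅ Z^3.

The boundary map ∂_1: C_1 → C_0 sends each edge [p,q] (with p < q) to q − p. For instance
  ∂[v_0,v_1] = [v_1] − [v_0].
As a 3×3 matrix over Z this has rank 2, with invariant factors (1,1).

From H_k ≅ ker(∂_k) / im(∂_{k+1}) we obtain:

  H_0: rank C_0 − rank ∂_1 = 3 − 2 = 1, and the invariant factors of ∂_1 are all 1, so H_0 ≅ Z.
  H_1: rank ker ∂_1 − rank ∂_2 = (3 − 2) − 0 = 1, and there is no ∂_2, so H_1 ≅ Z.

H_0 = Z,  H_1 = Z.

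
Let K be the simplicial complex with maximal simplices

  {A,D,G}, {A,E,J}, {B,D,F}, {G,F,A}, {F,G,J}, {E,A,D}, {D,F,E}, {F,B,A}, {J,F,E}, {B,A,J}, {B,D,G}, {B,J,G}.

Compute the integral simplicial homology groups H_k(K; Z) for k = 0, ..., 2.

Order the vertices as A < B < D < E < F < G < J. Listing each simplex with vertices in this order, K has dimension 2 with simplices:

  0-simplices (7): A, B, D, E, F, G, J
  1-simplices (18): AB, AD, AE, AF, AG, AJ, BD, BF, BG, BJ, DE, DF, DG, EF, EJ, FG, FJ, GJ
  2-simplices (12): ABF, ABJ, ADE, ADG, AEJ, AFG, BDF, BDG, BGJ, DEF, EFJ, FGJ

so the chain groups are C_0 ≅ Z^7, C_1 ≅ Z^18, C_2 ≅ Z^12.

Boundary ∂_1: C_1 → C_0 maps an edge to its endpoints' difference, ∂[p,q] = q − p.
The resulting 7×18 matrix has rank 6, and its Smith normal form has invariant factors (1,1,1,1,1,1).

∂_2: C_2 → C_1 sends each 2-simplex [p,q,r] to [q,r] − [p,r] + [p,q]. For instance
  ∂ABJ = BJ − AJ + AB,
  ∂ADG = DG − AG + AD.
As a 18×12 matrix over Z this has rank 12, with invariant factors (1,1,1,1,1,1,1,1,1,1,1,2).

Computing H_k = (kernel of ∂_k) / (image of ∂_{k+1}):

  H_0: rank C_0 − rank ∂_1 = 7 − 6 = 1, and the invariant factors of ∂_1 are all 1, so H_0 = Z.
  H_1: rank ker ∂_1 − rank ∂_2 = (18 − 6) − 12 = 0, and ∂_2 has invariant factor 2 > 1, so H_1 = Z/2.
  H_2: rank ker ∂_2 − rank ∂_3 = (12 − 12) − 0 = 0, and there is no ∂_3, so H_2 = 0.

H_0 ≅ Z,  H_1 ≅ Z/2,  H_2 = 0.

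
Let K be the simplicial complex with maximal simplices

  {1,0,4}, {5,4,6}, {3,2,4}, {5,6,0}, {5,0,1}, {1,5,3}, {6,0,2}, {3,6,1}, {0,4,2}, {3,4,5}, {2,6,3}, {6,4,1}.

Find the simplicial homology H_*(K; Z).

Order the vertices as 0 < 1 < 2 < 3 < 4 < 5 < 6. Listing each simplex with vertices in this order, K has dimension 2 with simplices:

  0-simplices (7): [0], [1], [2], [3], [4], [5], [6]
  1-simplices (18): [0,1], [0,2], [0,4], [0,5], [0,6], [1,3], [1,4], [1,5], [1,6], [2,3], [2,4], [2,6], [3,4], [3,5], [3,6], [4,5], [4,6], [5,6]
  2-simplices (12): [0,1,4], [0,1,5], [0,2,4], [0,2,6], [0,5,6], [1,3,5], [1,3,6], [1,4,6], [2,3,4], [2,3,6], [3,4,5], [4,5,6]

giving chain groups C_0 ≅ Z^7, C_1 ≅ Z^18, C_2 ≅ Z^12.

The boundary map ∂_1: C_1 → C_0 sends each edge [p,q] (with p < q) to q − p. For instance
  ∂[0,6] = [6] − [0].
The 7×18 boundary matrix has rank 6 and Smith normal form diag(1,1,1,1,1,1).

∂_2: C_2 → C_1 acts by ∂[p,q,r] = [q,r] − [p,r] + [p,q]. For instance
  ∂[0,2,6] = [2,6] − [0,6] + [0,2],
  ∂[2,3,4] = [3,4] − [2,4] + [2,3].
This gives a 18×12 integer matrix of rank 12; reducing to Smith normal form yields diagonal entries (1,1,1,1,1,1,1,1,1,1,1,2).

Reading off H_k = ker ∂_k / im ∂_{k+1}:

  H_0: rank C_0 − rank ∂_1 = 7 − 6 = 1, and the invariant factors of ∂_1 are all 1, so H_0 = Z.
  H_1: rank ker ∂_1 − rank ∂_2 = (18 − 6) − 12 = 0, and ∂_2 has invariant factor 2 > 1, so H_1 = Z/2Z.
  H_2: rank ker ∂_2 − rank ∂_3 = (12 − 12) − 0 = 0, and there is no ∂_3, so H_2 = 0.

As a check, the Euler characteristic is 7 − 18 + 12 = 1, which agrees with 1 − 0 + 0 = 1.

H_0 = Z,  H_1 = Z/2Z,  H_2 = 0.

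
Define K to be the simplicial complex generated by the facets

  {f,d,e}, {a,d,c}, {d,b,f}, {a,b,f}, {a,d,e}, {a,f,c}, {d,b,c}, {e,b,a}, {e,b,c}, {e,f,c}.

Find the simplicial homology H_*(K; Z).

H_0 ≅ Z,  H_1 ≅ Z_2,  H_2 = 0.

Fix the vertex order a < b < c < d < e < f and write every simplex with vertices in increasing order. Then dim K = 2 and the simplices of K are:

  0-simplices (6): a, b, c, d, e, f
  1-simplices (15): ab, ac, ad, ae, af, bc, bd, be, bf, cd, ce, cf, de, df, ef
  2-simplices (10): abe, abf, acd, acf, ade, bcd, bce, bdf, cef, def

Hence C_0 ≅ Z^6, C_1 ≅ Z^15, C_2 ≅ Z^10.

∂_1: C_1 → C_0 sends each edge [p,q] (with p < q) to q − p.
As a 6×15 matrix over Z this has rank 5, with invariant factors (1,1,1,1,1).

The boundary map ∂_2: C_2 → C_1 acts by ∂[p,q,r] = [q,r] − [p,r] + [p,q]. For instance
  ∂bdf = df − bf + bd,
  ∂acf = cf − af + ac.
This gives a 15×10 integer matrix of rank 10; reducing to Smith normal form yields diagonal entries (1,1,1,1,1,1,1,1,1,2).

From H_k ≅ ker(∂_k) / im(∂_{k+1}) we obtain:

  H_0: rank C_0 − rank ∂_1 = 6 − 5 = 1, and the invariant factors of ∂_1 are all 1, so H_0 ≅ Z.
  H_1: rank ker ∂_1 − rank ∂_2 = (15 − 5) − 10 = 0, and ∂_2 has invariant factor 2 > 1, so H_1 ≅ Z_2.
  H_2: rank ker ∂_2 − rank ∂_3 = (10 − 10) − 0 = 0, and there is no ∂_3, so H_2 ≅ 0.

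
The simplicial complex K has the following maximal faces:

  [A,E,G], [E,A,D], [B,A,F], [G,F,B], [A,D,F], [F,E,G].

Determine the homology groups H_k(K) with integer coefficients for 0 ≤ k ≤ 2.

H_0 = Z,  H_1 = Z,  H_2 = 0.

K has 6 vertices, 12 edges, 6 triangles.
rank ∂_0 = 0, rank ∂_1 = 5 ⇒ b_0 = 6 − 0 − 5 = 1; all invariant factors of ∂_1 are 1 so no torsion. So H_0 = Z.
rank ∂_1 = 5, rank ∂_2 = 6 ⇒ b_1 = 12 − 5 − 6 = 1; all invariant factors of ∂_2 are 1 so no torsion. So H_1 = Z.
rank ∂_2 = 6, rank ∂_3 = 0 ⇒ b_2 = 6 − 6 − 0 = 0. So H_2 = 0.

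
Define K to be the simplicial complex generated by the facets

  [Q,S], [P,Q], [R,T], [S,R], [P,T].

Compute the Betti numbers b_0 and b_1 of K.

Fix the vertex order P < Q < R < S < T and write every simplex with vertices in increasing order. Then dim K = 1 and the simplices of K are:

  0-simplices (5): P, Q, R, S, T
  1-simplices (5): PQ, PT, QS, RS, RT

Hence C_0 ≅ Z^5, C_1 ≅ Z^5.

Boundary ∂_1: C_1 → C_0 is given by ∂[p,q] = [q] − [p]. For instance
  ∂RS = S − R.
The 5×5 boundary matrix has rank 4 and Smith normal form diag(1,1,1,1).

From H_k ≅ ker(∂_k) / im(∂_{k+1}) we obtain:

  H_0: rank C_0 − rank ∂_1 = 5 − 4 = 1, and the invariant factors of ∂_1 are all 1, so H_0 = Z.
  H_1: rank ker ∂_1 − rank ∂_2 = (5 − 4) − 0 = 1, and there is no ∂_2, so H_1 = Z.

Hence the Betti numbers are b_0 = 1, b_1 = 1.

b_0 = 1, b_1 = 1.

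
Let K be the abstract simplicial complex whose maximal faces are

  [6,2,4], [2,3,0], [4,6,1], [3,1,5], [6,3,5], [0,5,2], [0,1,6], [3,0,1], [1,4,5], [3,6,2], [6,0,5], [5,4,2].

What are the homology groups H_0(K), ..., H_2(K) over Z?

H_0 ≅ Z,  H_1 ≅ Z/2,  H_2 = 0.

Take the total order 0 < 1 < 2 < 3 < 4 < 5 < 6 on the vertex set. Then K (dimension 2) consists of the simplices:

  0-simplices (7): [0], [1], [2], [3], [4], [5], [6]
  1-simplices (18): [0,1], [0,2], [0,3], [0,5], [0,6], [1,3], [1,4], [1,5], [1,6], [2,3], [2,4], [2,5], [2,6], [3,5], [3,6], [4,5], [4,6], [5,6]
  2-simplices (12): [0,1,3], [0,1,6], [0,2,3], [0,2,5], [0,5,6], [1,3,5], [1,4,5], [1,4,6], [2,3,6], [2,4,5], [2,4,6], [3,5,6]

Hence C_0 ≅ Z^7, C_1 ≅ Z^18, C_2 ≅ Z^12.

The boundary map ∂_1: C_1 → C_0 maps an edge to its endpoints' difference, ∂[p,q] = q − p. For instance
  ∂[5,6] = [6] − [5].
The resulting 7×18 matrix has rank 6, and its Smith normal form has invariant factors (1,1,1,1,1,1).

∂_2: C_2 → C_1 maps a triangle to the signed sum of its edges. For instance
  ∂[0,5,6] = [5,6] − [0,6] + [0,5],
  ∂[0,2,3] = [2,3] − [0,3] + [0,2].
The resulting 18×12 matrix has rank 12, and its Smith normal form has invariant factors (1,1,1,1,1,1,1,1,1,1,1,2).

Reading off H_k = ker ∂_k / im ∂_{k+1}:

  H_0: rank C_0 − rank ∂_1 = 7 − 6 = 1, and the invariant factors of ∂_1 are all 1, so H_0 ≅ Z.
  H_1: rank ker ∂_1 − rank ∂_2 = (18 − 6) − 12 = 0, and ∂_2 has invariant factor 2 > 1, so H_1 ≅ Z/2.
  H_2: rank ker ∂_2 − rank ∂_3 = (12 − 12) − 0 = 0, and there is no ∂_3, so H_2 ≅ 0.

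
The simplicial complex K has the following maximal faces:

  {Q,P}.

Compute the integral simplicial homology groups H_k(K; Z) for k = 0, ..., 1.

H_0 = Z,  H_1 = 0.

Order the vertices as P < Q. Listing each simplex with vertices in this order, K has dimension 1 with simplices:

  0-simplices (2): P, Q
  1-simplices (1): PQ

so the chain groups are C_0 ≅ Z^2, C_1 ≅ Z^1.

The boundary map ∂_1: C_1 → C_0 sends each edge [p,q] (with p < q) to q − p.
The resulting 2×1 matrix has rank 1, and its Smith normal form has invariant factors (1).

From H_k ≅ ker(∂_k) / im(∂_{k+1}) we obtain:

  H_0: rank C_0 − rank ∂_1 = 2 − 1 = 1, and the invariant factors of ∂_1 are all 1, so H_0 ≅ Z.
  H_1: rank ker ∂_1 − rank ∂_2 = (1 − 1) − 0 = 0, and there is no ∂_2, so H_1 ≅ 0.

(K is a triangulation of the 1-simplex.)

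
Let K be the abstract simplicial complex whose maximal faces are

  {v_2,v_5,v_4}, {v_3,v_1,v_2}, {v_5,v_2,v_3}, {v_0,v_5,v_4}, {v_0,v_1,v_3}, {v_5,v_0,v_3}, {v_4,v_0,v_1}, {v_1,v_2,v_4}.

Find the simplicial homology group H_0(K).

Take the total order v_0 < v_1 < v_2 < v_3 < v_4 < v_5 on the vertex set. Then K (dimension 2) consists of the simplices:

  0-simplices (6): [v_0], [v_1], [v_2], [v_3], [v_4], [v_5]
  1-simplices (12): [v_0,v_1], [v_0,v_3], [v_0,v_4], [v_0,v_5], [v_1,v_2], [v_1,v_3], [v_1,v_4], [v_2,v_3], [v_2,v_4], [v_2,v_5], [v_3,v_5], [v_4,v_5]
  2-simplices (8): [v_0,v_1,v_3], [v_0,v_1,v_4], [v_0,v_3,v_5], [v_0,v_4,v_5], [v_1,v_2,v_3], [v_1,v_2,v_4], [v_2,v_3,v_5], [v_2,v_4,v_5]

Hence C_0 ≅ Z^6, C_1 ≅ Z^12, C_2 ≅ Z^8.

∂_1: C_1 → C_0 maps an edge to its endpoints' difference, ∂[p,q] = q − p. For instance
  ∂[v_0,v_4] = [v_4] − [v_0].
The 6×12 boundary matrix has rank 5 and Smith normal form diag(1,1,1,1,1).

∂_2: C_2 → C_1 acts by ∂[p,q,r] = [q,r] − [p,r] + [p,q]. For instance
  ∂[v_0,v_4,v_5] = [v_4,v_5] − [v_0,v_5] + [v_0,v_4],
  ∂[v_0,v_1,v_3] = [v_1,v_3] − [v_0,v_3] + [v_0,v_1].
The 12×8 boundary matrix has rank 7 and Smith normal form diag(1,1,1,1,1,1,1).

Computing H_k = (kernel of ∂_k) / (image of ∂_{k+1}):

  H_0: rank C_0 − rank ∂_1 = 6 − 5 = 1, and the invariant factors of ∂_1 are all 1, so H_0 = Z.

H_0 = Z.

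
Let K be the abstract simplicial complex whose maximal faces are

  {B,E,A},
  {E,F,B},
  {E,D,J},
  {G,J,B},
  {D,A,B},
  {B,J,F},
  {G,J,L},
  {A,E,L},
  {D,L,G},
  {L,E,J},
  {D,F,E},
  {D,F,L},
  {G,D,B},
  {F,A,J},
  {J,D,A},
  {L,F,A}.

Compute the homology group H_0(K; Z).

H_0 ≅ Z.

K has 8 vertices, 24 edges, 16 triangles.
rank ∂_0 = 0, rank ∂_1 = 7 ⇒ b_0 = 8 − 0 − 7 = 1; all invariant factors of ∂_1 are 1 so no torsion. So H_0 = Z.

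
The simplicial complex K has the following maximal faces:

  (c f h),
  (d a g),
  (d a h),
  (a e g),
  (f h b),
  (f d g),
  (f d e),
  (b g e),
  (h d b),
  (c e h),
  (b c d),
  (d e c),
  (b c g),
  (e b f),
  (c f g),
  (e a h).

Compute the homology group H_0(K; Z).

Order the vertices as a < b < c < d < e < f < g < h. Listing each simplex with vertices in this order, K has dimension 2 with simplices:

  0-simplices (8): a, b, c, d, e, f, g, h
  1-simplices (24): ad, ae, ag, ah, bc, bd, be, bf, bg, bh, cd, ce, cf, cg, ch, de, df, dg, dh, ef, eg, eh, fg, fh
  2-simplices (16): adg, adh, aeg, aeh, bcd, bcg, bdh, bef, beg, bfh, cde, ceh, cfg, cfh, def, dfg

so the chain groups are C_0 ≅ Z^8, C_1 ≅ Z^24, C_2 ≅ Z^16.

The boundary map ∂_1: C_1 → C_0 is given by ∂[p,q] = [q] − [p]. For instance
  ∂ce = e − c.
The resulting 8×24 matrix has rank 7, and its Smith normal form has invariant factors (1,1,1,1,1,1,1).

The boundary map ∂_2: C_2 → C_1 sends each 2-simplex [p,q,r] to [q,r] − [p,r] + [p,q]. For instance
  ∂cfh = fh − ch + cf,
  ∂adg = dg − ag + ad.
The 24×16 boundary matrix has rank 15 and Smith normal form diag(1,1,1,1,1,1,1,1,1,1,1,1,1,1,1).

From H_k ≅ ker(∂_k) / im(∂_{k+1}) we obtain:

  H_0: rank C_0 − rank ∂_1 = 8 − 7 = 1, and the invariant factors of ∂_1 are all 1, so H_0 = Z.

H_0 = Z.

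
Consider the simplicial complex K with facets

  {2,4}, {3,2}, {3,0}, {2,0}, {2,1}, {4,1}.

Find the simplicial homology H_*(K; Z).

H_0 = Z,  H_1 = Z^2.

Take the total order 0 < 1 < 2 < 3 < 4 on the vertex set. Then K (dimension 1) consists of the simplices:

  0-simplices (5): [0], [1], [2], [3], [4]
  1-simplices (6): [0,2], [0,3], [1,2], [1,4], [2,3], [2,4]

giving chain groups C_0 ≅ Z^5, C_1 ≅ Z^6.

The boundary map ∂_1: C_1 → C_0 is given by ∂[p,q] = [q] − [p].
The resulting 5×6 matrix has rank 4, and its Smith normal form has invariant factors (1,1,1,1).

Reading off H_k = ker ∂_k / im ∂_{k+1}:

  H_0: rank C_0 − rank ∂_1 = 5 − 4 = 1, and the invariant factors of ∂_1 are all 1, so H_0 ≅ Z.
  H_1: rank ker ∂_1 − rank ∂_2 = (6 − 4) − 0 = 2, and there is no ∂_2, so H_1 ≅ Z^2.

(K is a triangulation of a wedge of 2 circles.)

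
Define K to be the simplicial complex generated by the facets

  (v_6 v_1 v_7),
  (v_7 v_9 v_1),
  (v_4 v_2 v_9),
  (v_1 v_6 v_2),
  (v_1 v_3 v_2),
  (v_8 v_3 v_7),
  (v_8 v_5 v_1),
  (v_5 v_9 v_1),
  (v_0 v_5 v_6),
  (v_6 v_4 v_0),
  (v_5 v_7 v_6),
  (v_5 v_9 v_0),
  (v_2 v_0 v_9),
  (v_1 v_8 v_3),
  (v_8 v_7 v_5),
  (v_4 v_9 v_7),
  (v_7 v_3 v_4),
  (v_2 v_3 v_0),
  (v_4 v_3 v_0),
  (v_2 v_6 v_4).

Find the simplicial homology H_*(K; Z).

H_0 ≅ Z,  H_1 ≅ Z ⊕ Z/2Z,  H_2 = 0.

Fix the vertex order v_0 < v_1 < v_2 < v_3 < v_4 < v_5 < v_6 < v_7 < v_8 < v_9 and write every simplex with vertices in increasing order. Then dim K = 2 and the simplices of K are:

  0-simplices (10): [v_0], [v_1], [v_2], [v_3], [v_4], [v_5], [v_6], [v_7], [v_8], [v_9]
  1-simplices (30): (30 of them)
  2-simplices (20): (20 of them)

Hence C_0 ≅ Z^10, C_1 ≅ Z^30, C_2 ≅ Z^20.

∂_1: C_1 → C_0 maps an edge to its endpoints' difference, ∂[p,q] = q − p.
As a 10×30 matrix over Z this has rank 9, with invariant factors (1,1,1,1,1,1,1,1,1).

∂_2: C_2 → C_1 sends each 2-simplex [p,q,r] to [q,r] − [p,r] + [p,q]. For instance
  ∂[v_2,v_4,v_9] = [v_4,v_9] − [v_2,v_9] + [v_2,v_4],
  ∂[v_0,v_4,v_6] = [v_4,v_6] − [v_0,v_6] + [v_0,v_4].
As a 30×20 matrix over Z this has rank 20, with invariant factors (1,1,1,1,1,1,1,1,1,1,1,1,1,1,1,1,1,1,1,2).

Now H_k = ker ∂_k / im ∂_{k+1}, so:

  H_0: rank C_0 − rank ∂_1 = 10 − 9 = 1, and the invariant factors of ∂_1 are all 1, so H_0 = Z.
  H_1: rank ker ∂_1 − rank ∂_2 = (30 − 9) − 20 = 1, and ∂_2 has invariant factor 2 > 1, so H_1 = Z ⊕ Z/2Z.
  H_2: rank ker ∂_2 − rank ∂_3 = (20 − 20) − 0 = 0, and there is no ∂_3, so H_2 = 0.

(K is a triangulation of the Klein bottle.)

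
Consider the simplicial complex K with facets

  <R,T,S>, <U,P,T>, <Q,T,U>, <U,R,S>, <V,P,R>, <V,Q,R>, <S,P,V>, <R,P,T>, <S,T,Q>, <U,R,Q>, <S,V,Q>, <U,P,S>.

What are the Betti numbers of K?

b_0 = 1, b_1 = 0, b_2 = 0.

Fix the vertex order P < Q < R < S < T < U < V and write every simplex with vertices in increasing order. Then dim K = 2 and the simplices of K are:

  0-simplices (7): P, Q, R, S, T, U, V
  1-simplices (18): PR, PS, PT, PU, PV, QR, QS, QT, QU, QV, RS, RT, RU, RV, ST, SU, SV, TU
  2-simplices (12): PRT, PRV, PSU, PSV, PTU, QRU, QRV, QST, QSV, QTU, RST, RSU

Hence C_0 ≅ Z^7, C_1 ≅ Z^18, C_2 ≅ Z^12.

∂_1: C_1 → C_0 sends each edge [p,q] (with p < q) to q − p. For instance
  ∂PR = R − P.
As a 7×18 matrix over Z this has rank 6, with invariant factors (1,1,1,1,1,1).

∂_2: C_2 → C_1 sends each 2-simplex [p,q,r] to [q,r] − [p,r] + [p,q]. For instance
  ∂PTU = TU − PU + PT,
  ∂RST = ST − RT + RS.
The resulting 18×12 matrix has rank 12, and its Smith normal form has invariant factors (1,1,1,1,1,1,1,1,1,1,1,2).

Now H_k = ker ∂_k / im ∂_{k+1}, so:

  H_0: rank C_0 − rank ∂_1 = 7 − 6 = 1, and the invariant factors of ∂_1 are all 1, so H_0 ≅ Z.
  H_1: rank ker ∂_1 − rank ∂_2 = (18 − 6) − 12 = 0, and ∂_2 has invariant factor 2 > 1, so H_1 ≅ Z/2.
  H_2: rank ker ∂_2 − rank ∂_3 = (12 − 12) − 0 = 0, and there is no ∂_3, so H_2 ≅ 0.

As a check, the Euler characteristic is 7 − 18 + 12 = 1, which agrees with 1 − 0 + 0 = 1.

Hence the Betti numbers are b_0 = 1, b_1 = 0, b_2 = 0.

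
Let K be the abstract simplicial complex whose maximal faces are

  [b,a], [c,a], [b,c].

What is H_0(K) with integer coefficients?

H_0 ≅ Z.

Order the vertices as a < b < c. Listing each simplex with vertices in this order, K has dimension 1 with simplices:

  0-simplices (3): a, b, c
  1-simplices (3): ab, ac, bc

giving chain groups C_0 ≅ Z^3, C_1 ≅ Z^3.

The boundary map ∂_1: C_1 → C_0 is given by ∂[p,q] = [q] − [p]. For instance
  ∂bc = c − b.
This gives a 3×3 integer matrix of rank 2; reducing to Smith normal form yields diagonal entries (1,1).

From H_k ≅ ker(∂_k) / im(∂_{k+1}) we obtain:

  H_0: rank C_0 − rank ∂_1 = 3 − 2 = 1, and the invariant factors of ∂_1 are all 1, so H_0 = Z.

(K is a triangulation of the circle S^1.)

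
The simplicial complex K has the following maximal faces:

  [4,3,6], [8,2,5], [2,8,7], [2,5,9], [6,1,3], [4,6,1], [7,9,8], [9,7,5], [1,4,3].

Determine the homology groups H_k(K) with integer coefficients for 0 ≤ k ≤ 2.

H_0 = Z^2,  H_1 = Z,  H_2 = Z.

We work with the vertex ordering 1 < 2 < 3 < 4 < 5 < 6 < 7 < 8 < 9. The simplices of K, each written with vertices in increasing order, are:

  0-simplices (9): [1], [2], [3], [4], [5], [6], [7], [8], [9]
  1-simplices (16): [1,3], [1,4], [1,6], [2,5], [2,7], [2,8], [2,9], [3,4], [3,6], [4,6], [5,7], [5,8], [5,9], [7,8], [7,9], [8,9]
  2-simplices (9): [1,3,4], [1,3,6], [1,4,6], [2,5,8], [2,5,9], [2,7,8], [3,4,6], [5,7,9], [7,8,9]

so the chain groups are C_0 ≅ Z^9, C_1 ≅ Z^16, C_2 ≅ Z^9.

∂_1: C_1 → C_0 is given by ∂[p,q] = [q] − [p].
This gives a 9×16 integer matrix of rank 7; reducing to Smith normal form yields diagonal entries (1,1,1,1,1,1,1).

Boundary ∂_2: C_2 → C_1 sends each 2-simplex [p,q,r] to [q,r] − [p,r] + [p,q]. For instance
  ∂[2,5,8] = [5,8] − [2,8] + [2,5],
  ∂[2,5,9] = [5,9] − [2,9] + [2,5].
The 16×9 boundary matrix has rank 8 and Smith normal form diag(1,1,1,1,1,1,1,1).

From H_k ≅ ker(∂_k) / im(∂_{k+1}) we obtain:

  H_0: rank C_0 − rank ∂_1 = 9 − 7 = 2, and the invariant factors of ∂_1 are all 1, so H_0 ≅ Z^2.
  H_1: rank ker ∂_1 − rank ∂_2 = (16 − 7) − 8 = 1, and the invariant factors of ∂_2 are all 1, so H_1 ≅ Z.
  H_2: rank ker ∂_2 − rank ∂_3 = (9 − 8) − 0 = 1, and there is no ∂_3, so H_2 ≅ Z.

(K is a triangulation of the disjoint union of the Möbius band and the 2-sphere S^2.)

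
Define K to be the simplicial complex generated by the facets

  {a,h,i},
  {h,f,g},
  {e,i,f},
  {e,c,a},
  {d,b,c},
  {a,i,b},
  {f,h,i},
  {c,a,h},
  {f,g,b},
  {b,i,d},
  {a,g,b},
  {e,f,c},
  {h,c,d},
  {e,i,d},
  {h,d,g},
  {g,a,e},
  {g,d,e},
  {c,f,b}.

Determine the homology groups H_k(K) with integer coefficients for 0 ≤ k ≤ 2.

H_0 = Z,  H_1 = Z^2,  H_2 = Z.

Order the vertices as a < b < c < d < e < f < g < h < i. Listing each simplex with vertices in this order, K has dimension 2 with simplices:

  0-simplices (9): a, b, c, d, e, f, g, h, i
  1-simplices (27): ab, ac, ae, ag, ah, ai, bc, bd, bf, bg, bi, cd, ce, cf, ch, de, dg, dh, di, ef, eg, ei, fg, fh, fi, gh, hi
  2-simplices (18): abg, abi, ace, ach, aeg, ahi, bcd, bcf, bdi, bfg, cdh, cef, deg, dei, dgh, efi, fgh, fhi

giving chain groups C_0 ≅ Z^9, C_1 ≅ Z^27, C_2 ≅ Z^18.

Boundary ∂_1: C_1 → C_0 maps an edge to its endpoints' difference, ∂[p,q] = q − p. For instance
  ∂di = i − d.
The resulting 9×27 matrix has rank 8, and its Smith normal form has invariant factors (1,1,1,1,1,1,1,1).

∂_2: C_2 → C_1 maps a triangle to the signed sum of its edges. For instance
  ∂fgh = gh − fh + fg,
  ∂bcd = cd − bd + bc.
The 27×18 boundary matrix has rank 17 and Smith normal form diag(1,1,1,1,1,1,1,1,1,1,1,1,1,1,1,1,1).

Now H_k = ker ∂_k / im ∂_{k+1}, so:

  H_0: rank C_0 − rank ∂_1 = 9 − 8 = 1, and the invariant factors of ∂_1 are all 1, so H_0 ≅ Z.
  H_1: rank ker ∂_1 − rank ∂_2 = (27 − 8) − 17 = 2, and the invariant factors of ∂_2 are all 1, so H_1 ≅ Z^2.
  H_2: rank ker ∂_2 − rank ∂_3 = (18 − 17) − 0 = 1, and there is no ∂_3, so H_2 ≅ Z.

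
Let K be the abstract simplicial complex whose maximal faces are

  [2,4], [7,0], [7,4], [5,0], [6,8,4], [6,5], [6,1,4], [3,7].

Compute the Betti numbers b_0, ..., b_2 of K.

Take the total order 0 < 1 < 2 < 3 < 4 < 5 < 6 < 7 < 8 on the vertex set. Then K (dimension 2) consists of the simplices:

  0-simplices (9): [0], [1], [2], [3], [4], [5], [6], [7], [8]
  1-simplices (11): [0,5], [0,7], [1,4], [1,6], [2,4], [3,7], [4,6], [4,7], [4,8], [5,6], [6,8]
  2-simplices (2): [1,4,6], [4,6,8]

so the chain groups are C_0 ≅ Z^9, C_1 ≅ Z^11, C_2 ≅ Z^2.

Boundary ∂_1: C_1 → C_0 is given by ∂[p,q] = [q] − [p]. For instance
  ∂[4,8] = [8] − [4].
The resulting 9×11 matrix has rank 8, and its Smith normal form has invariant factors (1,1,1,1,1,1,1,1).

The boundary map ∂_2: C_2 → C_1 maps a triangle to the signed sum of its edges. For instance
  ∂[4,6,8] = [6,8] − [4,8] + [4,6],
  ∂[1,4,6] = [4,6] − [1,6] + [1,4].
The 11×2 boundary matrix has rank 2 and Smith normal form diag(1,1).

Reading off H_k = ker ∂_k / im ∂_{k+1}:

  H_0: rank C_0 − rank ∂_1 = 9 − 8 = 1, and the invariant factors of ∂_1 are all 1, so H_0 ≅ Z.
  H_1: rank ker ∂_1 − rank ∂_2 = (11 − 8) − 2 = 1, and the invariant factors of ∂_2 are all 1, so H_1 ≅ Z.
  H_2: rank ker ∂_2 − rank ∂_3 = (2 − 2) − 0 = 0, and there is no ∂_3, so H_2 ≅ 0.

As a check, the Euler characteristic is 9 − 11 + 2 = 0, which agrees with 1 − 1 + 0 = 0.

Hence the Betti numbers are b_0 = 1, b_1 = 1, b_2 = 0.

b_0 = 1, b_1 = 1, b_2 = 0.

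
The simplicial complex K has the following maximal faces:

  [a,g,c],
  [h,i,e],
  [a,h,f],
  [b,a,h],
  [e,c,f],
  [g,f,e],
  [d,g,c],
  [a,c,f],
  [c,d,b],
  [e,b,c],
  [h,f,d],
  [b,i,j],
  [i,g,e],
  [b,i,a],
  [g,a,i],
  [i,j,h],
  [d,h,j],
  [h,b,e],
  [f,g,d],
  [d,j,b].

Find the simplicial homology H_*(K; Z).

H_0 ≅ Z,  H_1 ≅ Z ⊕ Z_2,  H_2 = 0.

Fix the vertex order a < b < c < d < e < f < g < h < i < j and write every simplex with vertices in increasing order. Then dim K = 2 and the simplices of K are:

  0-simplices (10): a, b, c, d, e, f, g, h, i, j
  1-simplices (30): ab, ac, af, ag, ah, ai, bc, bd, be, bh, bi, bj, cd, ce, cf, cg, df, dg, dh, dj, ef, eg, eh, ei, fg, fh, gi, hi, hj, ij
  2-simplices (20): abh, abi, acf, acg, afh, agi, bcd, bce, bdj, beh, bij, cdg, cef, dfg, dfh, dhj, efg, egi, ehi, hij

so the chain groups are C_0 ≅ Z^10, C_1 ≅ Z^30, C_2 ≅ Z^20.

Boundary ∂_1: C_1 → C_0 maps an edge to its endpoints' difference, ∂[p,q] = q − p. For instance
  ∂fg = g − f.
The resulting 10×30 matrix has rank 9, and its Smith normal form has invariant factors (1,1,1,1,1,1,1,1,1).

Boundary ∂_2: C_2 → C_1 acts by ∂[p,q,r] = [q,r] − [p,r] + [p,q]. For instance
  ∂bce = ce − be + bc,
  ∂afh = fh − ah + af.
The 30×20 boundary matrix has rank 20 and Smith normal form diag(1,1,1,1,1,1,1,1,1,1,1,1,1,1,1,1,1,1,1,2).

Now H_k = ker ∂_k / im ∂_{k+1}, so:

  H_0: rank C_0 − rank ∂_1 = 10 − 9 = 1, and the invariant factors of ∂_1 are all 1, so H_0 ≅ Z.
  H_1: rank ker ∂_1 − rank ∂_2 = (30 − 9) − 20 = 1, and ∂_2 has invariant factor 2 > 1, so H_1 ≅ Z ⊕ Z_2.
  H_2: rank ker ∂_2 − rank ∂_3 = (20 − 20) − 0 = 0, and there is no ∂_3, so H_2 ≅ 0.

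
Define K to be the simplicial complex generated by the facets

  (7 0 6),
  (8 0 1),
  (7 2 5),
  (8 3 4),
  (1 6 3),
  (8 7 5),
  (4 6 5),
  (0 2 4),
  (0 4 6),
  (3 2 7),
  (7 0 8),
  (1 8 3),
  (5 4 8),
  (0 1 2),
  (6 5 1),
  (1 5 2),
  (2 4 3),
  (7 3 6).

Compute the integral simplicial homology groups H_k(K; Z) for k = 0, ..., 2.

H_0 ≅ Z,  H_1 ≅ Z^2,  H_2 ≅ Z.

We work with the vertex ordering 0 < 1 < 2 < 3 < 4 < 5 < 6 < 7 < 8. The simplices of K, each written with vertices in increasing order, are:

  0-simplices (9): [0], [1], [2], [3], [4], [5], [6], [7], [8]
  1-simplices (27): (27 of them)
  2-simplices (18): [0,1,2], [0,1,8], [0,2,4], [0,4,6], [0,6,7], [0,7,8], [1,2,5], [1,3,6], [1,3,8], [1,5,6], [2,3,4], [2,3,7], [2,5,7], [3,4,8], [3,6,7], [4,5,6], [4,5,8], [5,7,8]

Hence C_0 ≅ Z^9, C_1 ≅ Z^27, C_2 ≅ Z^18.

∂_1: C_1 → C_0 sends each edge [p,q] (with p < q) to q − p.
The resulting 9×27 matrix has rank 8, and its Smith normal form has invariant factors (1,1,1,1,1,1,1,1).

Boundary ∂_2: C_2 → C_1 maps a triangle to the signed sum of its edges. For instance
  ∂[0,7,8] = [7,8] − [0,8] + [0,7],
  ∂[4,5,8] = [5,8] − [4,8] + [4,5].
The 27×18 boundary matrix has rank 17 and Smith normal form diag(1,1,1,1,1,1,1,1,1,1,1,1,1,1,1,1,1).

Computing H_k = (kernel of ∂_k) / (image of ∂_{k+1}):

  H_0: rank C_0 − rank ∂_1 = 9 − 8 = 1, and the invariant factors of ∂_1 are all 1, so H_0 ≅ Z.
  H_1: rank ker ∂_1 − rank ∂_2 = (27 − 8) − 17 = 2, and the invariant factors of ∂_2 are all 1, so H_1 ≅ Z^2.
  H_2: rank ker ∂_2 − rank ∂_3 = (18 − 17) − 0 = 1, and there is no ∂_3, so H_2 ≅ Z.

(K is a triangulation of the torus T^2.)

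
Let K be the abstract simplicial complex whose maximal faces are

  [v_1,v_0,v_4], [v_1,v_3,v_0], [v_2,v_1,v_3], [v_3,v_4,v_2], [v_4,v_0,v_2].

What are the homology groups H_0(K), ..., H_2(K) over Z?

H_0 = Z,  H_1 = Z,  H_2 = 0.

Order the vertices as v_0 < v_1 < v_2 < v_3 < v_4. Listing each simplex with vertices in this order, K has dimension 2 with simplices:

  0-simplices (5): [v_0], [v_1], [v_2], [v_3], [v_4]
  1-simplices (10): [v_0,v_1], [v_0,v_2], [v_0,v_3], [v_0,v_4], [v_1,v_2], [v_1,v_3], [v_1,v_4], [v_2,v_3], [v_2,v_4], [v_3,v_4]
  2-simplices (5): [v_0,v_1,v_3], [v_0,v_1,v_4], [v_0,v_2,v_4], [v_1,v_2,v_3], [v_2,v_3,v_4]

Hence C_0 ≅ Z^5, C_1 ≅ Z^10, C_2 ≅ Z^5.

The boundary map ∂_1: C_1 → C_0 sends each edge [p,q] (with p < q) to q − p. For instance
  ∂[v_2,v_4] = [v_4] − [v_2].
The resulting 5×10 matrix has rank 4, and its Smith normal form has invariant factors (1,1,1,1).

Boundary ∂_2: C_2 → C_1 maps a triangle to the signed sum of its edges. For instance
  ∂[v_0,v_1,v_3] = [v_1,v_3] − [v_0,v_3] + [v_0,v_1],
  ∂[v_2,v_3,v_4] = [v_3,v_4] − [v_2,v_4] + [v_2,v_3].
The resulting 10×5 matrix has rank 5, and its Smith normal form has invariant factors (1,1,1,1,1).

Computing H_k = (kernel of ∂_k) / (image of ∂_{k+1}):

  H_0: rank C_0 − rank ∂_1 = 5 − 4 = 1, and the invariant factors of ∂_1 are all 1, so H_0 ≅ Z.
  H_1: rank ker ∂_1 − rank ∂_2 = (10 − 4) − 5 = 1, and the invariant factors of ∂_2 are all 1, so H_1 ≅ Z.
  H_2: rank ker ∂_2 − rank ∂_3 = (5 − 5) − 0 = 0, and there is no ∂_3, so H_2 ≅ 0.

(K is a triangulation of the Möbius band.)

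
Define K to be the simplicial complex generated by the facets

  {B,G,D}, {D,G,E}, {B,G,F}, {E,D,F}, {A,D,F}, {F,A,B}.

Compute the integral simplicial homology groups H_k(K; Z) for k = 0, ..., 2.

Take the total order A < B < D < E < F < G on the vertex set. Then K (dimension 2) consists of the simplices:

  0-simplices (6): A, B, D, E, F, G
  1-simplices (12): AB, AD, AF, BD, BF, BG, DE, DF, DG, EF, EG, FG
  2-simplices (6): ABF, ADF, BDG, BFG, DEF, DEG

giving chain groups C_0 ≅ Z^6, C_1 ≅ Z^12, C_2 ≅ Z^6.

The boundary map ∂_1: C_1 → C_0 maps an edge to its endpoints' difference, ∂[p,q] = q − p.
This gives a 6×12 integer matrix of rank 5; reducing to Smith normal form yields diagonal entries (1,1,1,1,1).

∂_2: C_2 → C_1 maps a triangle to the signed sum of its edges. For instance
  ∂ADF = DF − AF + AD,
  ∂DEG = EG − DG + DE.
The 12×6 boundary matrix has rank 6 and Smith normal form diag(1,1,1,1,1,1).

From H_k ≅ ker(∂_k) / im(∂_{k+1}) we obtain:

  H_0: rank C_0 − rank ∂_1 = 6 − 5 = 1, and the invariant factors of ∂_1 are all 1, so H_0 = Z.
  H_1: rank ker ∂_1 − rank ∂_2 = (12 − 5) − 6 = 1, and the invariant factors of ∂_2 are all 1, so H_1 = Z.
  H_2: rank ker ∂_2 − rank ∂_3 = (6 − 6) − 0 = 0, and there is no ∂_3, so H_2 = 0.

As a check, the Euler characteristic is 6 − 12 + 6 = 0, which agrees with 1 − 1 + 0 = 0.
(K is a triangulation of the cylinder S^1 x I.)

H_0 = Z,  H_1 = Z,  H_2 = 0.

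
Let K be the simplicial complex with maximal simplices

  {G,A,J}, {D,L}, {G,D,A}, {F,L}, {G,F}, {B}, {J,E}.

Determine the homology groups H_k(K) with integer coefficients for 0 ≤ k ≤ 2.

H_0 ≅ Z^2,  H_1 ≅ Z,  H_2 = 0.

We work with the vertex ordering A < B < D < E < F < G < J < L. The simplices of K, each written with vertices in increasing order, are:

  0-simplices (8): A, B, D, E, F, G, J, L
  1-simplices (9): AD, AG, AJ, DG, DL, EJ, FG, FL, GJ
  2-simplices (2): ADG, AGJ

so the chain groups are C_0 ≅ Z^8, C_1 ≅ Z^9, C_2 ≅ Z^2.

∂_1: C_1 → C_0 maps an edge to its endpoints' difference, ∂[p,q] = q − p.
The 8×9 boundary matrix has rank 6 and Smith normal form diag(1,1,1,1,1,1).

Boundary ∂_2: C_2 → C_1 acts by ∂[p,q,r] = [q,r] − [p,r] + [p,q]. For instance
  ∂AGJ = GJ − AJ + AG,
  ∂ADG = DG − AG + AD.
The 9×2 boundary matrix has rank 2 and Smith normal form diag(1,1).

Computing H_k = (kernel of ∂_k) / (image of ∂_{k+1}):

  H_0: rank C_0 − rank ∂_1 = 8 − 6 = 2, and the invariant factors of ∂_1 are all 1, so H_0 ≅ Z^2.
  H_1: rank ker ∂_1 − rank ∂_2 = (9 − 6) − 2 = 1, and the invariant factors of ∂_2 are all 1, so H_1 ≅ Z.
  H_2: rank ker ∂_2 − rank ∂_3 = (2 − 2) − 0 = 0, and there is no ∂_3, so H_2 ≅ 0.

As a check, the Euler characteristic is 8 − 9 + 2 = 1, which agrees with 2 − 1 + 0 = 1.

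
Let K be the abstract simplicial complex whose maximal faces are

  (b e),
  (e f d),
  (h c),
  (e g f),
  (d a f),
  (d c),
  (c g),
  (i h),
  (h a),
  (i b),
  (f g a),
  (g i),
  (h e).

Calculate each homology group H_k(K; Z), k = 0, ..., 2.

H_0 ≅ Z,  H_1 ≅ Z^5,  H_2 = 0.

Take the total order a < b < c < d < e < f < g < h < i on the vertex set. Then K (dimension 2) consists of the simplices:

  0-simplices (9): a, b, c, d, e, f, g, h, i
  1-simplices (17): ad, af, ag, ah, be, bi, cd, cg, ch, de, df, ef, eg, eh, fg, gi, hi
  2-simplices (4): adf, afg, def, efg

Hence C_0 ≅ Z^9, C_1 ≅ Z^17, C_2 ≅ Z^4.

The boundary map ∂_1: C_1 → C_0 is given by ∂[p,q] = [q] − [p].
The resulting 9×17 matrix has rank 8, and its Smith normal form has invariant factors (1,1,1,1,1,1,1,1).

Boundary ∂_2: C_2 → C_1 acts by ∂[p,q,r] = [q,r] − [p,r] + [p,q]. For instance
  ∂efg = fg − eg + ef,
  ∂def = ef − df + de.
This gives a 17×4 integer matrix of rank 4; reducing to Smith normal form yields diagonal entries (1,1,1,1).

Computing H_k = (kernel of ∂_k) / (image of ∂_{k+1}):

  H_0: rank C_0 − rank ∂_1 = 9 − 8 = 1, and the invariant factors of ∂_1 are all 1, so H_0 = Z.
  H_1: rank ker ∂_1 − rank ∂_2 = (17 − 8) − 4 = 5, and the invariant factors of ∂_2 are all 1, so H_1 = Z^5.
  H_2: rank ker ∂_2 − rank ∂_3 = (4 − 4) − 0 = 0, and there is no ∂_3, so H_2 = 0.

As a check, the Euler characteristic is 9 − 17 + 4 = -4, which agrees with 1 − 5 + 0 = -4.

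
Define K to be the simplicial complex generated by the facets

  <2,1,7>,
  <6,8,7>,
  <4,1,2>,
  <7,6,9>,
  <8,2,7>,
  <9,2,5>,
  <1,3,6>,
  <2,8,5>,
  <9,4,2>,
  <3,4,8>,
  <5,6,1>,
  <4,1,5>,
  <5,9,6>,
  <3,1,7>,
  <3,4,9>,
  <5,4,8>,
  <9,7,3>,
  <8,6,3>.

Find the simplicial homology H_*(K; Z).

Order the vertices as 1 < 2 < 3 < 4 < 5 < 6 < 7 < 8 < 9. Listing each simplex with vertices in this order, K has dimension 2 with simplices:

  0-simplices (9): [1], [2], [3], [4], [5], [6], [7], [8], [9]
  1-simplices (27): (27 of them)
  2-simplices (18): [1,2,4], [1,2,7], [1,3,6], [1,3,7], [1,4,5], [1,5,6], [2,4,9], [2,5,8], [2,5,9], [2,7,8], [3,4,8], [3,4,9], [3,6,8], [3,7,9], [4,5,8], [5,6,9], [6,7,8], [6,7,9]

Hence C_0 ≅ Z^9, C_1 ≅ Z^27, C_2 ≅ Z^18.

The boundary map ∂_1: C_1 → C_0 is given by ∂[p,q] = [q] − [p]. For instance
  ∂[3,4] = [4] − [3].
As a 9×27 matrix over Z this has rank 8, with invariant factors (1,1,1,1,1,1,1,1).

Boundary ∂_2: C_2 → C_1 maps a triangle to the signed sum of its edges. For instance
  ∂[6,7,8] = [7,8] − [6,8] + [6,7],
  ∂[2,5,9] = [5,9] − [2,9] + [2,5].
The 27×18 boundary matrix has rank 18 and Smith normal form diag(1,1,1,1,1,1,1,1,1,1,1,1,1,1,1,1,1,2).

Now H_k = ker ∂_k / im ∂_{k+1}, so:

  H_0: rank C_0 − rank ∂_1 = 9 − 8 = 1, and the invariant factors of ∂_1 are all 1, so H_0 ≅ Z.
  H_1: rank ker ∂_1 − rank ∂_2 = (27 − 8) − 18 = 1, and ∂_2 has invariant factor 2 > 1, so H_1 ≅ Z × Z/2.
  H_2: rank ker ∂_2 − rank ∂_3 = (18 − 18) − 0 = 0, and there is no ∂_3, so H_2 ≅ 0.

As a check, the Euler characteristic is 9 − 27 + 18 = 0, which agrees with 1 − 1 + 0 = 0.

H_0 ≅ Z,  H_1 ≅ Z × Z/2,  H_2 = 0.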